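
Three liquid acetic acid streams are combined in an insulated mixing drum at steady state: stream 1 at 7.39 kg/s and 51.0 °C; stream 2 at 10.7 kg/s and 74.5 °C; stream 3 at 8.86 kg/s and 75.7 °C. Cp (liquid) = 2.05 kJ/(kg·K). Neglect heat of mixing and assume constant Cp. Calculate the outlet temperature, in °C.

No heat crosses the boundary, so H_out = H_in.
Σ ṁᵢCp,ᵢTᵢ = 7.39×2.05×51.0 + 10.7×2.05×74.5 + 8.86×2.05×75.7 = 3781.7
Σ ṁᵢCp,ᵢ = 7.39×2.05 + 10.7×2.05 + 8.86×2.05 = 55.247
T_out = 3781.7 / 55.247 = 68.451 °C

T_out = 68.5 °C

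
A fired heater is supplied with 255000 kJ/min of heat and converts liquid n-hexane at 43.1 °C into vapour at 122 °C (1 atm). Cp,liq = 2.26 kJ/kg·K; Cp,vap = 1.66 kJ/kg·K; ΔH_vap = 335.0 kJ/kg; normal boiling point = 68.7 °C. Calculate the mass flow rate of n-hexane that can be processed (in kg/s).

Δh = 2.26×(68.7−43.1) + 335.0 + 1.66×(122−68.7) = 481.33 kJ/kg
Q = 255000 kJ/min = 4250 kJ/s = 4250 kJ/s
ṁ = Q/Δh = 4250 / 481.33 = 8.8296 kg/s

ṁ = 8.83 kg/s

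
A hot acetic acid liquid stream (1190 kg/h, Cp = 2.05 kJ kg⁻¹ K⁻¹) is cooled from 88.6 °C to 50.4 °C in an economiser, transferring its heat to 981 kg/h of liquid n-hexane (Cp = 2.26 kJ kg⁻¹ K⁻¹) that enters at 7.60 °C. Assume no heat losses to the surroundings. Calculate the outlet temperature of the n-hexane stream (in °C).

T_c,out = 49.6 °C

Heat released by hot stream: Q = 1190 × 2.05 × (88.6 − 50.4) = 93189 kJ/h
Energy balance on cold side (adiabatic exchanger): Q = ṁ_c·Cp_c·(T_c,out − T_c,in)
T_c,out = 7.60 + 93189/(981 × 2.26) = 49.633 °C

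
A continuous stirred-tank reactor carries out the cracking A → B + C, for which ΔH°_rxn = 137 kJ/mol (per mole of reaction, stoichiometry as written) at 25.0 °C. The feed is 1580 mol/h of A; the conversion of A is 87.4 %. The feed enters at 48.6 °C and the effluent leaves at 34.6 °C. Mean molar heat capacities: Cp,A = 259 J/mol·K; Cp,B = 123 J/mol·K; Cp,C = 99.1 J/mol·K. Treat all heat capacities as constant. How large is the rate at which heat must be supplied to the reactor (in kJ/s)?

Extent of reaction ξ = 0.874 × 1580 = 1380.9 mol/h
Reaction term: ξ·ΔH°_rxn = 1380.9 × 137 = 189190 kJ/h
Sensible, feed 48.6→25 °C: -9657.6 kJ/h
Outlet flows (mol/h): A 199.08, B 1380.9, C 1380.9
Sensible, products 25→34.6 °C: 3439.3 kJ/h
Q = ΔH = 182970 kJ/h = 50.824 kW
Heat supplied = 50.824 kJ/s

Q_in = 50.8 kJ/s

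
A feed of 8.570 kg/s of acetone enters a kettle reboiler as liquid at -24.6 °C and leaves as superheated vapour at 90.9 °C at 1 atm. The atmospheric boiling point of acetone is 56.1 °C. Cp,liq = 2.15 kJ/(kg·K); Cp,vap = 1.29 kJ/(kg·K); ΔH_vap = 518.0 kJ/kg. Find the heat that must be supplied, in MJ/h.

liquid -24.6→56.1 °C: 173.5 kJ/kg
vaporisation at 56.1 °C: 518 kJ/kg
vapour 56.1→90.9 °C: 44.892 kJ/kg
Δh = 173.5 + 518 + 44.892 = 736.4 kJ/kg
Q = ṁ·Δh = 8.570 kg/s × 736.4 kJ/kg = 6310.9 kJ/s
|Q| = 6310.9 kW = 22719 MJ/h

Q = 22700 MJ/h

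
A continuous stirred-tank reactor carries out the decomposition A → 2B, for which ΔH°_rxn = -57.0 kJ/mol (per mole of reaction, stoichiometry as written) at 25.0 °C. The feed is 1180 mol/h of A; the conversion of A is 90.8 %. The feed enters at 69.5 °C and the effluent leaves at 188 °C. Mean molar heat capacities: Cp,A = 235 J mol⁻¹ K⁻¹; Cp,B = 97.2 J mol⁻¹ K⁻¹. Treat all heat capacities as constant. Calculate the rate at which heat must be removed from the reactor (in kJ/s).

Extent of reaction ξ = 0.908 × 1180 = 1071.4 mol/h
Reaction term: ξ·ΔH°_rxn = 1071.4 × -57.0 = -61072 kJ/h
Sensible, feed 69.5→25 °C: -12340 kJ/h
Outlet flows (mol/h): A 108.56, B 2142.9
Sensible, products 25→188 °C: 38109 kJ/h
Q = ΔH = -35303 kJ/h = -9.8063 kW
Heat removed = 9.8063 kJ/s

Q_out = 9.81 kJ/s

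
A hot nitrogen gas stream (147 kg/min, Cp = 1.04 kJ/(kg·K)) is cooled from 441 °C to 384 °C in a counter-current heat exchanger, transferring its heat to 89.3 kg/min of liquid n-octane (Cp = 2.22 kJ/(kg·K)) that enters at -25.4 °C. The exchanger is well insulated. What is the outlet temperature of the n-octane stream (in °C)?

T_c,out = 18.6 °C

Heat released by hot stream: Q = 147 × 1.04 × (441 − 384) = 8714.2 kJ/min
Energy balance on cold side (adiabatic exchanger): Q = ṁ_c·Cp_c·(T_c,out − T_c,in)
T_c,out = -25.4 + 8714.2/(89.3 × 2.22) = 18.556 °C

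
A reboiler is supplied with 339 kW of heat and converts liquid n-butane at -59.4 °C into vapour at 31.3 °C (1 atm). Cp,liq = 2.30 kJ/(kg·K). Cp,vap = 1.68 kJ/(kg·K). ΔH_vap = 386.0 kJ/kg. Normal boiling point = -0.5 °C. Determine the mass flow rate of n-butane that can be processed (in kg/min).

ṁ = 35.4 kg/min

Δh = 2.30×(-0.5−-59.4) + 386.0 + 1.68×(31.3−-0.5) = 574.89 kJ/kg
Q = 339 kW = 339 kJ/s = 20340 kJ/min
ṁ = Q/Δh = 20340 / 574.89 = 35.38 kg/min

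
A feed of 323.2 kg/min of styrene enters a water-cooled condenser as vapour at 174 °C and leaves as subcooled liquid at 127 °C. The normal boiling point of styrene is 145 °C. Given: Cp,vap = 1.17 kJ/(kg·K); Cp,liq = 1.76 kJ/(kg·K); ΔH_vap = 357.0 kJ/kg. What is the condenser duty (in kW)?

Q_c = 2280 kW

vapour 174→145 °C: -33.93 kJ/kg
condensation at 145 °C: -357 kJ/kg
liquid 145→127 °C: -31.68 kJ/kg
Δh = -33.93 + -357 + -31.68 = -422.61 kJ/kg
Q = ṁ·Δh = 323.2 kg/min × -422.61 kJ/kg = -136590 kJ/min
|Q| = 2276.5 kW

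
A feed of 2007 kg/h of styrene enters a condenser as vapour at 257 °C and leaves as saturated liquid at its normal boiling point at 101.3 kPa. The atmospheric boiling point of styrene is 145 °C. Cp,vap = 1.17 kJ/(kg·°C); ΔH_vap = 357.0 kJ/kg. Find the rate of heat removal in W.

Q_c = 272000 W

vapour 257→145 °C: -131.04 kJ/kg
condensation at 145 °C: -357 kJ/kg
Δh = -131.04 + -357 = -488.04 kJ/kg
Q = ṁ·Δh = 2007 kg/h × -488.04 kJ/kg = -979500 kJ/h
|Q| = 272.08 kW = 272080 W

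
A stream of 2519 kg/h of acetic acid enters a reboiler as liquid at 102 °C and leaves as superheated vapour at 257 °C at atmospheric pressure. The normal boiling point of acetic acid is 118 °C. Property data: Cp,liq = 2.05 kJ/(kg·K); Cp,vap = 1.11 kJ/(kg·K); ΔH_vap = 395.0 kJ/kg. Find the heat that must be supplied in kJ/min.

liquid 102→118 °C: 32.8 kJ/kg
vaporisation at 118 °C: 395 kJ/kg
vapour 118→257 °C: 154.29 kJ/kg
Δh = 32.8 + 395 + 154.29 = 582.09 kJ/kg
Q = ṁ·Δh = 2519 kg/h × 582.09 kJ/kg = 1.4663e+06 kJ/h
|Q| = 407.3 kW = 24438 kJ/min

Q = 24400 kJ/min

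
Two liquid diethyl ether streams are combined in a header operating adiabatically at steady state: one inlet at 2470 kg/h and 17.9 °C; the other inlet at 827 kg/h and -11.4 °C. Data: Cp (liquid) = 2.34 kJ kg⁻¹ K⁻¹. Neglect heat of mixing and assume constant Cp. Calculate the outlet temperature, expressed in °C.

No heat crosses the boundary, so H_out = H_in.
Σ ṁᵢCp,ᵢTᵢ = 2470×2.34×17.9 + 827×2.34×-11.4 = 81397
Σ ṁᵢCp,ᵢ = 2470×2.34 + 827×2.34 = 7715
T_out = 81397 / 7715 = 10.551 °C

T_out = 10.6 °C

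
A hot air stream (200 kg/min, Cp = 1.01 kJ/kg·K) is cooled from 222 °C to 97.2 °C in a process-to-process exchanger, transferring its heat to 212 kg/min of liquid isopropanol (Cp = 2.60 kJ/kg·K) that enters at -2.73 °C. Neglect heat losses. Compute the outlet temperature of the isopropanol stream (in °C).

T_c,out = 43.0 °C

Heat released by hot stream: Q = 200 × 1.01 × (222 − 97.2) = 25210 kJ/min
Energy balance on cold side (adiabatic exchanger): Q = ṁ_c·Cp_c·(T_c,out − T_c,in)
T_c,out = -2.73 + 25210/(212 × 2.60) = 43.006 °C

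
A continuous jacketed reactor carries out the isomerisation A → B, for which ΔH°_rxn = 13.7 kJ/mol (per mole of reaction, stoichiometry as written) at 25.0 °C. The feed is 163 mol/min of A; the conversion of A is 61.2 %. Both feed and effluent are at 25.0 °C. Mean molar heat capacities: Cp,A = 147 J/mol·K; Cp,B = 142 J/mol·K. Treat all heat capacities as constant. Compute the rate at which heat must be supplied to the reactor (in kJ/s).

Extent of reaction ξ = 0.612 × 163 = 99.756 mol/min
Reaction term: ξ·ΔH°_rxn = 99.756 × 13.7 = 1366.7 kJ/min
Q = ΔH = 1366.7 kJ/min = 22.778 kW
Heat supplied = 22.778 kJ/s

Q_in = 22.8 kJ/s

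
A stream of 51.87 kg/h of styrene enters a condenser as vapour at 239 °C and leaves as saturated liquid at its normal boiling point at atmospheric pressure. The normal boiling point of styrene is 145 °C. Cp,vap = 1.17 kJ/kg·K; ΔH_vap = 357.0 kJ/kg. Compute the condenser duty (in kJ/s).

vapour 239→145 °C: -109.98 kJ/kg
condensation at 145 °C: -357 kJ/kg
Δh = -109.98 + -357 = -466.98 kJ/kg
Q = ṁ·Δh = 51.87 kg/h × -466.98 kJ/kg = -24222 kJ/h
|Q| = 6.7284 kW

Q_c = 6.73 kJ/s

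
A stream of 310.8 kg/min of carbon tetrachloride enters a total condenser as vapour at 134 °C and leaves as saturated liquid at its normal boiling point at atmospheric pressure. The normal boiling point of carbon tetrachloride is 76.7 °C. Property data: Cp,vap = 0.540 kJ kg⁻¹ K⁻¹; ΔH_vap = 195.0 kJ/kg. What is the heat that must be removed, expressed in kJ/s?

vapour 134→76.7 °C: -30.942 kJ/kg
condensation at 76.7 °C: -195 kJ/kg
Δh = -30.942 + -195 = -225.94 kJ/kg
Q = ṁ·Δh = 310.8 kg/min × -225.94 kJ/kg = -70223 kJ/min
|Q| = 1170.4 kW

Q_c = 1170 kJ/s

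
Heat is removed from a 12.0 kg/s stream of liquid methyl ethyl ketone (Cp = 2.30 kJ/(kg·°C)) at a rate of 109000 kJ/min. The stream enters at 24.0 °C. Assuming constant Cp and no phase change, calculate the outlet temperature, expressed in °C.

Q = 109000 kJ/min = 1816.7 kJ/s
ΔT = Q/(ṁ·Cp) = 1816.7/(12.0×2.30) = 65.821 K
T_out = 24.0 − 65.821 = -41.821 °C

T_out = -41.8 °C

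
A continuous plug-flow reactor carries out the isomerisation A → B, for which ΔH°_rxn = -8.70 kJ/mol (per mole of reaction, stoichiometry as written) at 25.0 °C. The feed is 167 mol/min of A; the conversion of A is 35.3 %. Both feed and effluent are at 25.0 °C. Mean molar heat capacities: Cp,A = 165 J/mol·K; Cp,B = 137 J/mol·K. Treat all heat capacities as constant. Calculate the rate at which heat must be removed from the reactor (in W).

Q_out = 8550 W

Extent of reaction ξ = 0.353 × 167 = 58.951 mol/min
Reaction term: ξ·ΔH°_rxn = 58.951 × -8.70 = -512.87 kJ/min
Q = ΔH = -512.87 kJ/min = -8.5479 kW
Heat removed = 8547.9 W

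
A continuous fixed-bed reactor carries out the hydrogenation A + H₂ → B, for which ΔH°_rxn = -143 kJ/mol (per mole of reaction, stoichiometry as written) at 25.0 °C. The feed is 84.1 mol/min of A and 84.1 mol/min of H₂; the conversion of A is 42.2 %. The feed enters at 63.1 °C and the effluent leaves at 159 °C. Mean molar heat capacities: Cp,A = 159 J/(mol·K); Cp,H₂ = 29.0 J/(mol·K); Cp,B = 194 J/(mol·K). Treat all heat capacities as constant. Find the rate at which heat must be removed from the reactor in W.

Extent of reaction ξ = 0.422 × 84.1 = 35.49 mol/min
Reaction term: ξ·ΔH°_rxn = 35.49 × -143 = -5075.1 kJ/min
Sensible, feed 63.1→25 °C: -602.39 kJ/min
Outlet flows (mol/min): A 48.61, H₂ 48.61, B 35.49
Sensible, products 25→159 °C: 2147.2 kJ/min
Q = ΔH = -3530.3 kJ/min = -58.838 kW
Heat removed = 58838 W

Q_out = 58800 W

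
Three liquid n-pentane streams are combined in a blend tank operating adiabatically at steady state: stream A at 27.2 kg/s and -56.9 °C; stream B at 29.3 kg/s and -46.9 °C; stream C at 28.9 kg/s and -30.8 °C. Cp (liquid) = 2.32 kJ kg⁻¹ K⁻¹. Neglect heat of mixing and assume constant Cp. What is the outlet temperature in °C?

T_out = -44.6 °C

Energy balance with Q = 0: Σ ṁᵢCp,ᵢ(T_out − Tᵢ) = 0
Σ ṁᵢCp,ᵢTᵢ = 27.2×2.32×-56.9 + 29.3×2.32×-46.9 + 28.9×2.32×-30.8 = -8843.8
Σ ṁᵢCp,ᵢ = 27.2×2.32 + 29.3×2.32 + 28.9×2.32 = 198.13
T_out = -8843.8 / 198.13 = -44.637 °C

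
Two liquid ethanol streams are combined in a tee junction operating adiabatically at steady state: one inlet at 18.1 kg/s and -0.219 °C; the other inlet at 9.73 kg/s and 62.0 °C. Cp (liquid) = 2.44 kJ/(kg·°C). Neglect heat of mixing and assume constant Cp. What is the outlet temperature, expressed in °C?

Energy balance with Q = 0: Σ ṁᵢCp,ᵢ(T_out − Tᵢ) = 0
Σ ṁᵢCp,ᵢTᵢ = 18.1×2.44×-0.219 + 9.73×2.44×62.0 = 1462.3
Σ ṁᵢCp,ᵢ = 18.1×2.44 + 9.73×2.44 = 67.905
T_out = 1462.3 / 67.905 = 21.534 °C

T_out = 21.5 °C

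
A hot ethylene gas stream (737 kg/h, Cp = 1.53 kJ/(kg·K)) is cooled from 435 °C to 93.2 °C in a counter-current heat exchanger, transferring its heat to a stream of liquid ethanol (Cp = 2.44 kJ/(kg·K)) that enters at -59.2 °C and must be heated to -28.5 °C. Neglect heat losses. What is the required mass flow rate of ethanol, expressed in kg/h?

ṁ_c = 5150 kg/h

Heat released by hot stream: Q = 737 × 1.53 × (435 − 93.2) = 385420 kJ/h
Energy balance on cold side (adiabatic exchanger): Q = ṁ_c·Cp_c·(T_c,out − T_c,in)
ṁ_c = 385420 / [2.44 × (-28.5 − -59.2)] = 5145.2 kg/h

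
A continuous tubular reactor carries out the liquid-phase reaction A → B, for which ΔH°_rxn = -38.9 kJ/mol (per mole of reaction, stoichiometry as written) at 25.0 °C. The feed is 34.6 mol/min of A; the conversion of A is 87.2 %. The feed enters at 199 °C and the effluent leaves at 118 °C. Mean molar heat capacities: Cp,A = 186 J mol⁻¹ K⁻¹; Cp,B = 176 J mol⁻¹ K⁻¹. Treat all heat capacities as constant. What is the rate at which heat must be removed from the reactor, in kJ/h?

Extent of reaction ξ = 0.872 × 34.6 = 30.171 mol/min
Reaction term: ξ·ΔH°_rxn = 30.171 × -38.9 = -1173.7 kJ/min
Sensible, feed 199→25 °C: -1119.8 kJ/min
Outlet flows (mol/min): A 4.4288, B 30.171
Sensible, products 25→118 °C: 570.45 kJ/min
Q = ΔH = -1723 kJ/min = -28.717 kW
Heat removed = 103380 kJ/h

Q_out = 103000 kJ/h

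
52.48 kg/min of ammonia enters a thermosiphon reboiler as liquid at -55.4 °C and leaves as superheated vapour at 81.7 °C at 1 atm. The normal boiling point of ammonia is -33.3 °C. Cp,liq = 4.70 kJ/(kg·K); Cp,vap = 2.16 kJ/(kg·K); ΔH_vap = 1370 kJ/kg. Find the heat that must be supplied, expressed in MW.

Q = 1.51 MW

liquid -55.4→-33.3 °C: 103.87 kJ/kg
vaporisation at -33.3 °C: 1370 kJ/kg
vapour -33.3→81.7 °C: 248.4 kJ/kg
Δh = 103.87 + 1370 + 248.4 = 1722.3 kJ/kg
Q = ṁ·Δh = 52.48 kg/min × 1722.3 kJ/kg = 90385 kJ/min
|Q| = 1506.4 kW = 1.5064 MW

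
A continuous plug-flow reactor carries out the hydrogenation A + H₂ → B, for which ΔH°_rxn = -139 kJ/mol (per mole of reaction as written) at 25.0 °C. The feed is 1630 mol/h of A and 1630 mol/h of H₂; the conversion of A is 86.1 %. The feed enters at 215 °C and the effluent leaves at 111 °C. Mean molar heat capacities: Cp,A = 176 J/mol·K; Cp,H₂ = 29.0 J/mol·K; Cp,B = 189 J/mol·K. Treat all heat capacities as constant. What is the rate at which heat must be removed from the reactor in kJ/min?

Q_out = 3860 kJ/min

Extent of reaction ξ = 0.861 × 1630 = 1403.4 mol/h
Reaction term: ξ·ΔH°_rxn = 1403.4 × -139 = -195080 kJ/h
Sensible, feed 215→25 °C: -63488 kJ/h
Outlet flows (mol/h): A 226.57, H₂ 226.57, B 1403.4
Sensible, products 25→111 °C: 26806 kJ/h
Q = ΔH = -231760 kJ/h = -64.378 kW
Heat removed = 3862.7 kJ/min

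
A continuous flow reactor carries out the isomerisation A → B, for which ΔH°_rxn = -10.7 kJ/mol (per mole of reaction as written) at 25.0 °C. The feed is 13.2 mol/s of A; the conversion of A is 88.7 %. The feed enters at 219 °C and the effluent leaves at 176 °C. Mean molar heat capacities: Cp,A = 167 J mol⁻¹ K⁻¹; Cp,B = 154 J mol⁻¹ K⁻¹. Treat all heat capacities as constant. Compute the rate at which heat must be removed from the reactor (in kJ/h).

Q_out = 875000 kJ/h

Extent of reaction ξ = 0.887 × 13.2 = 11.708 mol/s
Reaction term: ξ·ΔH°_rxn = 11.708 × -10.7 = -125.28 kJ/s
Sensible, feed 219→25 °C: -427.65 kJ/s
Outlet flows (mol/s): A 1.4916, B 11.708
Sensible, products 25→176 °C: 309.88 kJ/s
Q = ΔH = -243.05 kJ/s = -243.05 kW
Heat removed = 874990 kJ/h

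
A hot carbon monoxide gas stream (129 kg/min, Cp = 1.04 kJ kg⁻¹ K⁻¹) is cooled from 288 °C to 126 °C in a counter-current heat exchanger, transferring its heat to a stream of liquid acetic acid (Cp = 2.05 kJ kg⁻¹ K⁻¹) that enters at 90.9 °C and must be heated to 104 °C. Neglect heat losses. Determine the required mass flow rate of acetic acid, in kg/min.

ṁ_c = 809 kg/min

Heat released by hot stream: Q = 129 × 1.04 × (288 − 126) = 21734 kJ/min
Energy balance on cold side (adiabatic exchanger): Q = ṁ_c·Cp_c·(T_c,out − T_c,in)
ṁ_c = 21734 / [2.05 × (104 − 90.9)] = 809.31 kg/min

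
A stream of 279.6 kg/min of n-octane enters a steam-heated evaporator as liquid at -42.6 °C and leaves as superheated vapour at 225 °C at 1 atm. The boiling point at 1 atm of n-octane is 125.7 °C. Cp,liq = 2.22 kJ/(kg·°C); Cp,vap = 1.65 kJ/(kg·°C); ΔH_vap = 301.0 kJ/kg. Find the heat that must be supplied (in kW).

liquid -42.6→125.7 °C: 373.63 kJ/kg
vaporisation at 125.7 °C: 301 kJ/kg
vapour 125.7→225 °C: 163.84 kJ/kg
Δh = 373.63 + 301 + 163.84 = 838.47 kJ/kg
Q = ṁ·Δh = 279.6 kg/min × 838.47 kJ/kg = 234440 kJ/min
|Q| = 3907.3 kW

Q = 3910 kW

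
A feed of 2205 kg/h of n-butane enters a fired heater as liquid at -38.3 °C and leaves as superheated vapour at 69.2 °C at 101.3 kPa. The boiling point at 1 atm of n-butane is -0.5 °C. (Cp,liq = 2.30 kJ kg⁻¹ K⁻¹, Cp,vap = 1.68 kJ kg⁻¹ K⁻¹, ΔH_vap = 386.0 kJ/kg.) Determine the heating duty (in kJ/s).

Q = 361 kJ/s

liquid -38.3→-0.5 °C: 86.94 kJ/kg
vaporisation at -0.5 °C: 386 kJ/kg
vapour -0.5→69.2 °C: 117.1 kJ/kg
Δh = 86.94 + 386 + 117.1 = 590.04 kJ/kg
Q = ṁ·Δh = 2205 kg/h × 590.04 kJ/kg = 1.301e+06 kJ/h
|Q| = 361.4 kW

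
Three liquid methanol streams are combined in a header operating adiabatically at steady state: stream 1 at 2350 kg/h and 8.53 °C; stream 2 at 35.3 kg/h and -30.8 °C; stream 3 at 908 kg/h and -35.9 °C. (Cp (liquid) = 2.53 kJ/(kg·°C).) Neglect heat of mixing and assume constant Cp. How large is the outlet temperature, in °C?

T_out = -4.14 °C

Energy balance with Q = 0: Σ ṁᵢCp,ᵢ(T_out − Tᵢ) = 0
Σ ṁᵢCp,ᵢTᵢ = 2350×2.53×8.53 + 35.3×2.53×-30.8 + 908×2.53×-35.9 = -34507
Σ ṁᵢCp,ᵢ = 2350×2.53 + 35.3×2.53 + 908×2.53 = 8332
T_out = -34507 / 8332 = -4.1414 °C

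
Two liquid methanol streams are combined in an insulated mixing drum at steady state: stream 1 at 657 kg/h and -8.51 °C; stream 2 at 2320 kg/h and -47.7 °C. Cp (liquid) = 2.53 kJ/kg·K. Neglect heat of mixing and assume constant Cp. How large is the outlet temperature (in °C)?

Energy balance with Q = 0: Σ ṁᵢCp,ᵢ(T_out − Tᵢ) = 0
T_out = Σ ṁᵢCp,ᵢTᵢ / Σ ṁᵢCp,ᵢ
      = -294130 / 7531.8 = -39.051 °C

T_out = -39.1 °C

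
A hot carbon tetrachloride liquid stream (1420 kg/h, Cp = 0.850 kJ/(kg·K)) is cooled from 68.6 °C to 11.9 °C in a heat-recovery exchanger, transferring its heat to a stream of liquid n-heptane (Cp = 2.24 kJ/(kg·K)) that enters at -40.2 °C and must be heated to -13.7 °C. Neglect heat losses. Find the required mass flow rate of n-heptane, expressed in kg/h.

ṁ_c = 1150 kg/h

Heat released by hot stream: Q = 1420 × 0.850 × (68.6 − 11.9) = 68437 kJ/h
Energy balance on cold side (adiabatic exchanger): Q = ṁ_c·Cp_c·(T_c,out − T_c,in)
ṁ_c = 68437 / [2.24 × (-13.7 − -40.2)] = 1152.9 kg/h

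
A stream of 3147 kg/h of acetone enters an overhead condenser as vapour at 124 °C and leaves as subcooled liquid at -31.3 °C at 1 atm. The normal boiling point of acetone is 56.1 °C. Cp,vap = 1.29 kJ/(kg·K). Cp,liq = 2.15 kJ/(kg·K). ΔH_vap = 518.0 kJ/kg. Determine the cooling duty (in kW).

vapour 124→56.1 °C: -87.591 kJ/kg
condensation at 56.1 °C: -518 kJ/kg
liquid 56.1→-31.3 °C: -187.91 kJ/kg
Δh = -87.591 + -518 + -187.91 = -793.5 kJ/kg
Q = ṁ·Δh = 3147 kg/h × -793.5 kJ/kg = -2.4971e+06 kJ/h
|Q| = 693.65 kW

Q_c = 694 kW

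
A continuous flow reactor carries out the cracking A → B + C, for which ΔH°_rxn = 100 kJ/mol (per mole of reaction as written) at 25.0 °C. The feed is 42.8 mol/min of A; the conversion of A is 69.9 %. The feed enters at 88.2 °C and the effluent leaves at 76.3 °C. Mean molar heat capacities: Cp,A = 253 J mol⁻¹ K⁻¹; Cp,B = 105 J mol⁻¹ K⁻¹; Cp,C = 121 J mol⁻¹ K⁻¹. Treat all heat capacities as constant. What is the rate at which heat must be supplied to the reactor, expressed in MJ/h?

Extent of reaction ξ = 0.699 × 42.8 = 29.917 mol/min
Reaction term: ξ·ΔH°_rxn = 29.917 × 100 = 2991.7 kJ/min
Sensible, feed 88.2→25 °C: -684.35 kJ/min
Outlet flows (mol/min): A 12.883, B 29.917, C 29.917
Sensible, products 25→76.3 °C: 514.06 kJ/min
Q = ΔH = 2821.4 kJ/min = 47.024 kW
Heat supplied = 169.29 MJ/h

Q_in = 169 MJ/h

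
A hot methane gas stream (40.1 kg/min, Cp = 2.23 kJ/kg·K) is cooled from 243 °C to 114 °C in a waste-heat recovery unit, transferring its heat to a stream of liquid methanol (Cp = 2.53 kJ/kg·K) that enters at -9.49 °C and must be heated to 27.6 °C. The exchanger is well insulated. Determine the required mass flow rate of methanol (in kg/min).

Heat released by hot stream: Q = 40.1 × 2.23 × (243 − 114) = 11536 kJ/min
Energy balance on cold side (adiabatic exchanger): Q = ṁ_c·Cp_c·(T_c,out − T_c,in)
ṁ_c = 11536 / [2.53 × (27.6 − -9.49)] = 122.93 kg/min

ṁ_c = 123 kg/min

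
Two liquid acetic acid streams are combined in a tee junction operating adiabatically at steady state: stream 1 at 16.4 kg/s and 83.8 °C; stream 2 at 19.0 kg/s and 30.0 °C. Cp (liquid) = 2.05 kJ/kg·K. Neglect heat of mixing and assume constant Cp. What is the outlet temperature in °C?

T_out = 54.9 °C

Adiabatic, steady state ⇒ Σ ṁᵢCp,ᵢ(T_out − Tᵢ) = 0
T_out = Σ ṁᵢCp,ᵢTᵢ / Σ ṁᵢCp,ᵢ
      = 3985.9 / 72.57 = 54.924 °C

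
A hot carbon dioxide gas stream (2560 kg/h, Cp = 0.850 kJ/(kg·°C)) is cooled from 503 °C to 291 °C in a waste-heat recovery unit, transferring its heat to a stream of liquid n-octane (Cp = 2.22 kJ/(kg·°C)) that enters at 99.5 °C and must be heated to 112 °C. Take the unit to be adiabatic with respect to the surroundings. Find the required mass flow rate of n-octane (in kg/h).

ṁ_c = 16600 kg/h

Heat released by hot stream: Q = 2560 × 0.850 × (503 − 291) = 461310 kJ/h
Energy balance on cold side (adiabatic exchanger): Q = ṁ_c·Cp_c·(T_c,out − T_c,in)
ṁ_c = 461310 / [2.22 × (112 − 99.5)] = 16624 kg/h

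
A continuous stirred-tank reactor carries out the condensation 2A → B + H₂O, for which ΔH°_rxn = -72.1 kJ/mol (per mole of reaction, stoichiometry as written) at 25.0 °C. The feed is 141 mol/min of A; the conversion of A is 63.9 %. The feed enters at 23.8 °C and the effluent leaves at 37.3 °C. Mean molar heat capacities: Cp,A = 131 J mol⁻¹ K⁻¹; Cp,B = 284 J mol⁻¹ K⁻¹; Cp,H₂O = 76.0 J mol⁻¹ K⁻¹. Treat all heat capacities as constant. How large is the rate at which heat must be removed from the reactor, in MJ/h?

Q_out = 177 MJ/h

Extent of reaction ξ = 0.639 × 141 / 2 = 45.05 mol/min
Reaction term: ξ·ΔH°_rxn = 45.05 × -72.1 = -3248.1 kJ/min
Sensible, feed 23.8→25 °C: 22.165 kJ/min
Outlet flows (mol/min): A 50.901, B 45.05, H₂O 45.05
Sensible, products 25→37.3 °C: 281.5 kJ/min
Q = ΔH = -2944.4 kJ/min = -49.073 kW
Heat removed = 176.66 MJ/h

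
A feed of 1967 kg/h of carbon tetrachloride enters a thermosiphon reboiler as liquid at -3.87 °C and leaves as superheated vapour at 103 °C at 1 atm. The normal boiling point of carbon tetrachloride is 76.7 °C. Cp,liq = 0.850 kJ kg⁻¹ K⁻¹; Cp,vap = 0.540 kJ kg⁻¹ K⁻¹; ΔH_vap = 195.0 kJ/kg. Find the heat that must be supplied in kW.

liquid -3.87→76.7 °C: 68.485 kJ/kg
vaporisation at 76.7 °C: 195 kJ/kg
vapour 76.7→103 °C: 14.202 kJ/kg
Δh = 68.485 + 195 + 14.202 = 277.69 kJ/kg
Q = ṁ·Δh = 1967 kg/h × 277.69 kJ/kg = 546210 kJ/h
|Q| = 151.72 kW

Q = 152 kW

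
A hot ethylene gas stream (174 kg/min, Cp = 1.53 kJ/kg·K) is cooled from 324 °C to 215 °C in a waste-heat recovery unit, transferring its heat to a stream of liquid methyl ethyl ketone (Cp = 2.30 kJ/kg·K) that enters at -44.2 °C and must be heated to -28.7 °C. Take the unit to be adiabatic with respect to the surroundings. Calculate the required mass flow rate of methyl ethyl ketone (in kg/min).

Heat released by hot stream: Q = 174 × 1.53 × (324 − 215) = 29018 kJ/min
Energy balance on cold side (adiabatic exchanger): Q = ṁ_c·Cp_c·(T_c,out − T_c,in)
ṁ_c = 29018 / [2.30 × (-28.7 − -44.2)] = 813.97 kg/min

ṁ_c = 814 kg/min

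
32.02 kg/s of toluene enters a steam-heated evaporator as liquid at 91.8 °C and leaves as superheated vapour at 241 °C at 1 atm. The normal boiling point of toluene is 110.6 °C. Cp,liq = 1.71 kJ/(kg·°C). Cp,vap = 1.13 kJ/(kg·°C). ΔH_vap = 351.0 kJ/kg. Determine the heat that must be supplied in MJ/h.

Q = 61200 MJ/h

liquid 91.8→110.6 °C: 32.148 kJ/kg
vaporisation at 110.6 °C: 351 kJ/kg
vapour 110.6→241 °C: 147.35 kJ/kg
Δh = 32.148 + 351 + 147.35 = 530.5 kJ/kg
Q = ṁ·Δh = 32.02 kg/s × 530.5 kJ/kg = 16987 kJ/s
|Q| = 16987 kW = 61152 MJ/h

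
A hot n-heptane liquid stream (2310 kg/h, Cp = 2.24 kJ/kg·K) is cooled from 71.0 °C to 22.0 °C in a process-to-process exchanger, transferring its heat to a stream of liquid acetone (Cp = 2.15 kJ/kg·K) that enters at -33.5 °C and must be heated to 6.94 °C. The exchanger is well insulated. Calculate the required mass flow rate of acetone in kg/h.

ṁ_c = 2920 kg/h

Heat released by hot stream: Q = 2310 × 2.24 × (71.0 − 22.0) = 253550 kJ/h
Energy balance on cold side (adiabatic exchanger): Q = ṁ_c·Cp_c·(T_c,out − T_c,in)
ṁ_c = 253550 / [2.15 × (6.94 − -33.5)] = 2916.1 kg/h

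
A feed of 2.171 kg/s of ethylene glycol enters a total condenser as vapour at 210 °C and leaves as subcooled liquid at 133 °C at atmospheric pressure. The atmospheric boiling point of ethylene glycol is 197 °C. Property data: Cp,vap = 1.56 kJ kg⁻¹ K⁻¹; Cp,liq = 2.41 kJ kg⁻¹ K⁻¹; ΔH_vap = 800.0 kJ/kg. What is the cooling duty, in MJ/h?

vapour 210→197 °C: -20.28 kJ/kg
condensation at 197 °C: -800 kJ/kg
liquid 197→133 °C: -154.24 kJ/kg
Δh = -20.28 + -800 + -154.24 = -974.52 kJ/kg
Q = ṁ·Δh = 2.171 kg/s × -974.52 kJ/kg = -2115.7 kJ/s
|Q| = 2115.7 kW = 7616.5 MJ/h

Q_c = 7620 MJ/h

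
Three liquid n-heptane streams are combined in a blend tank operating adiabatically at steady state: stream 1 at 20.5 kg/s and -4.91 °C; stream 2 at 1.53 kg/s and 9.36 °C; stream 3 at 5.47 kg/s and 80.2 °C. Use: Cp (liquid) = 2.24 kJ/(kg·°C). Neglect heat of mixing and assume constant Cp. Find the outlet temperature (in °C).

T_out = 12.8 °C

Adiabatic, steady state ⇒ Σ ṁᵢCp,ᵢ(T_out − Tᵢ) = 0
T_out = Σ ṁᵢCp,ᵢTᵢ / Σ ṁᵢCp,ᵢ
      = 789.29 / 61.6 = 12.813 °C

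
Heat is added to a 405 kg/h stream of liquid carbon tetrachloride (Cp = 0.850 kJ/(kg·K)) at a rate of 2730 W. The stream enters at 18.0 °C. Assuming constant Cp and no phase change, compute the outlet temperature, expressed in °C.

T_out = 46.5 °C

Q = 2730 W = 9828 kJ/h
ΔT = Q/(ṁ·Cp) = 9828/(405×0.850) = 28.549 K
T_out = 18.0 + 28.549 = 46.549 °C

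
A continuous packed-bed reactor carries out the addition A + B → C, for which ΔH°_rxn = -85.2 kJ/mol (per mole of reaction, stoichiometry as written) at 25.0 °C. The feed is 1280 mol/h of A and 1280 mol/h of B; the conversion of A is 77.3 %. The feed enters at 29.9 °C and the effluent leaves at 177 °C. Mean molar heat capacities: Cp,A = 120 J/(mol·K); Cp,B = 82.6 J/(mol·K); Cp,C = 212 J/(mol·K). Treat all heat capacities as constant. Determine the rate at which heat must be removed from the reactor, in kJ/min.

Q_out = 746 kJ/min

Extent of reaction ξ = 0.773 × 1280 = 989.44 mol/h
Reaction term: ξ·ΔH°_rxn = 989.44 × -85.2 = -84300 kJ/h
Sensible, feed 29.9→25 °C: -1270.7 kJ/h
Outlet flows (mol/h): A 290.56, B 290.56, C 989.44
Sensible, products 25→177 °C: 40832 kJ/h
Q = ΔH = -44739 kJ/h = -12.428 kW
Heat removed = 745.66 kJ/min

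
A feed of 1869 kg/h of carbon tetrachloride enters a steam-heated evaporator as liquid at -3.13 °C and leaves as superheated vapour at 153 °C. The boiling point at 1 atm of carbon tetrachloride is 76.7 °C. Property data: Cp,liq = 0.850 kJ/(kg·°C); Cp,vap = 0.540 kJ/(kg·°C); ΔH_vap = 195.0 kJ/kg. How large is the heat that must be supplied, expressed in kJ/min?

liquid -3.13→76.7 °C: 67.855 kJ/kg
vaporisation at 76.7 °C: 195 kJ/kg
vapour 76.7→153 °C: 41.202 kJ/kg
Δh = 67.855 + 195 + 41.202 = 304.06 kJ/kg
Q = ṁ·Δh = 1869 kg/h × 304.06 kJ/kg = 568280 kJ/h
|Q| = 157.86 kW = 9471.4 kJ/min

Q = 9470 kJ/min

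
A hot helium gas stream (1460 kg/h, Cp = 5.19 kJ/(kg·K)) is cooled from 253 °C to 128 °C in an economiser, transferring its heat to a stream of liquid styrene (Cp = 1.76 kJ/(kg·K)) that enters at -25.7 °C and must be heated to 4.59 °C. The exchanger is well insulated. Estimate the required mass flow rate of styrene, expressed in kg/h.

ṁ_c = 17800 kg/h

Heat released by hot stream: Q = 1460 × 5.19 × (253 − 128) = 947180 kJ/h
Energy balance on cold side (adiabatic exchanger): Q = ṁ_c·Cp_c·(T_c,out − T_c,in)
ṁ_c = 947180 / [1.76 × (4.59 − -25.7)] = 17767 kg/h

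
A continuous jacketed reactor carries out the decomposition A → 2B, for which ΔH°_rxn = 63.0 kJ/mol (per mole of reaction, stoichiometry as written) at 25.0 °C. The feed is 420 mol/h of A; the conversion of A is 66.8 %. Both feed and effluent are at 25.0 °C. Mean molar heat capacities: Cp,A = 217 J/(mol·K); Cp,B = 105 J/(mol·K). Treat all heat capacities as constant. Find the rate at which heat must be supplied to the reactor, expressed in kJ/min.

Q_in = 295 kJ/min

Extent of reaction ξ = 0.668 × 420 = 280.56 mol/h
Reaction term: ξ·ΔH°_rxn = 280.56 × 63.0 = 17675 kJ/h
Q = ΔH = 17675 kJ/h = 4.9098 kW
Heat supplied = 294.59 kJ/min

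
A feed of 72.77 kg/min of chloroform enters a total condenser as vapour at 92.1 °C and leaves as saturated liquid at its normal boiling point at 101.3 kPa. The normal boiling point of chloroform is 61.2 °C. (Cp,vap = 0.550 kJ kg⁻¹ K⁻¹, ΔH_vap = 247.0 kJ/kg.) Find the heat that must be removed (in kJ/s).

vapour 92.1→61.2 °C: -16.995 kJ/kg
condensation at 61.2 °C: -247 kJ/kg
Δh = -16.995 + -247 = -264 kJ/kg
Q = ṁ·Δh = 72.77 kg/min × -264 kJ/kg = -19211 kJ/min
|Q| = 320.18 kW

Q_c = 320 kJ/s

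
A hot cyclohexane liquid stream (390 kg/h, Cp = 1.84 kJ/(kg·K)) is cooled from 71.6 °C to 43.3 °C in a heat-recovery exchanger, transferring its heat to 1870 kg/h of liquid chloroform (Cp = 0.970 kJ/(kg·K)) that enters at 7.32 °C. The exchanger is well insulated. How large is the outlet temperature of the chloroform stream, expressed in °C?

Heat released by hot stream: Q = 390 × 1.84 × (71.6 − 43.3) = 20308 kJ/h
Energy balance on cold side (adiabatic exchanger): Q = ṁ_c·Cp_c·(T_c,out − T_c,in)
T_c,out = 7.32 + 20308/(1870 × 0.970) = 18.516 °C

T_c,out = 18.5 °C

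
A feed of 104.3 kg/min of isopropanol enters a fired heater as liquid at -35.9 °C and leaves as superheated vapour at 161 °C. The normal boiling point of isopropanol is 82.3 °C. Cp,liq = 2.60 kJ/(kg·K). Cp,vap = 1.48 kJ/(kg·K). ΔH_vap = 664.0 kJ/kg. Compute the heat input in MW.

liquid -35.9→82.3 °C: 307.32 kJ/kg
vaporisation at 82.3 °C: 664 kJ/kg
vapour 82.3→161 °C: 116.48 kJ/kg
Δh = 307.32 + 664 + 116.48 = 1087.8 kJ/kg
Q = ṁ·Δh = 104.3 kg/min × 1087.8 kJ/kg = 113460 kJ/min
|Q| = 1891 kW = 1.891 MW

Q = 1.89 MW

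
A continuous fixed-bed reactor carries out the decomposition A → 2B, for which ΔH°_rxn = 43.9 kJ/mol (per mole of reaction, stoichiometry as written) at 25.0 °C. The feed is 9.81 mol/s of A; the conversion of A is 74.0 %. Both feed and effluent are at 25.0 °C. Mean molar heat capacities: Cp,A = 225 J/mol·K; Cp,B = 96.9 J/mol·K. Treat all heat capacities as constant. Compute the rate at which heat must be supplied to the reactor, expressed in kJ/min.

Extent of reaction ξ = 0.740 × 9.81 = 7.2594 mol/s
Reaction term: ξ·ΔH°_rxn = 7.2594 × 43.9 = 318.69 kJ/s
Q = ΔH = 318.69 kJ/s = 318.69 kW
Heat supplied = 19121 kJ/min

Q_in = 19100 kJ/min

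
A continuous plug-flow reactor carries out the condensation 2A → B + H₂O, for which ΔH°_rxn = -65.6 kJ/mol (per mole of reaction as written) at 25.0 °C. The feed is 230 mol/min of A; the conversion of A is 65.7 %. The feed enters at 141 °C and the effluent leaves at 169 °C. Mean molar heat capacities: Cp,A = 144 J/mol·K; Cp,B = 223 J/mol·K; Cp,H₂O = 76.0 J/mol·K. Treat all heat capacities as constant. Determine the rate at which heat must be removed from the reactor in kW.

Extent of reaction ξ = 0.657 × 230 / 2 = 75.555 mol/min
Reaction term: ξ·ΔH°_rxn = 75.555 × -65.6 = -4956.4 kJ/min
Sensible, feed 141→25 °C: -3841.9 kJ/min
Outlet flows (mol/min): A 78.89, B 75.555, H₂O 75.555
Sensible, products 25→169 °C: 4889 kJ/min
Q = ΔH = -3909.4 kJ/min = -65.156 kW
Heat removed = 65.156 kW

Q_out = 65.2 kW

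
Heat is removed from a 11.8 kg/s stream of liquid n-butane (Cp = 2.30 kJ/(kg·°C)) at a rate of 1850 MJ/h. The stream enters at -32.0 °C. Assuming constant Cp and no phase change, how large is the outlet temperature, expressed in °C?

Q = 1850 MJ/h = 513.89 kJ/s
ΔT = Q/(ṁ·Cp) = 513.89/(11.8×2.30) = 18.935 K
T_out = -32.0 − 18.935 = -50.935 °C

T_out = -50.9 °C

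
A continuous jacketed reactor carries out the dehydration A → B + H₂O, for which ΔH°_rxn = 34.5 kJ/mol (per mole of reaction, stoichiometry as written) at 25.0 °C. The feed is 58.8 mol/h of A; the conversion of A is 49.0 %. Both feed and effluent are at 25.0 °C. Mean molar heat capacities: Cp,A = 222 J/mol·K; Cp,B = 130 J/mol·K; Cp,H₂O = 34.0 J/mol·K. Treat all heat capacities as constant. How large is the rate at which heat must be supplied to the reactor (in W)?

Extent of reaction ξ = 0.490 × 58.8 = 28.812 mol/h
Reaction term: ξ·ΔH°_rxn = 28.812 × 34.5 = 994.01 kJ/h
Q = ΔH = 994.01 kJ/h = 0.27611 kW
Heat supplied = 276.11 W

Q_in = 276 W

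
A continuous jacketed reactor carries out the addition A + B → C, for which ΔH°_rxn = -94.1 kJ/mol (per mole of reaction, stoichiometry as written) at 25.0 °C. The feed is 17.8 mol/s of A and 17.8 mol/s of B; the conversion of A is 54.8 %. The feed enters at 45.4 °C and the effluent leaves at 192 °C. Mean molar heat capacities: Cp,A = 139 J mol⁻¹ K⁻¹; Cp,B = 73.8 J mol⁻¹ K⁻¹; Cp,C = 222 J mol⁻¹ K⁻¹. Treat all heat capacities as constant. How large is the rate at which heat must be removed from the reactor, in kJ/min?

Q_out = 20900 kJ/min

Extent of reaction ξ = 0.548 × 17.8 = 9.7544 mol/s
Reaction term: ξ·ΔH°_rxn = 9.7544 × -94.1 = -917.89 kJ/s
Sensible, feed 45.4→25 °C: -77.272 kJ/s
Outlet flows (mol/s): A 8.0456, B 8.0456, C 9.7544
Sensible, products 25→192 °C: 647.56 kJ/s
Q = ΔH = -347.61 kJ/s = -347.61 kW
Heat removed = 20856 kJ/min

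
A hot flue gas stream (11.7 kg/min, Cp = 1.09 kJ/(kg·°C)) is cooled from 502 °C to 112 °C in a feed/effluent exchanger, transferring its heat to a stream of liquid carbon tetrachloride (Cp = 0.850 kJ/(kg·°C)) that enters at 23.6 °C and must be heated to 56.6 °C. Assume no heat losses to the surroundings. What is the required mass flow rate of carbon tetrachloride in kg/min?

Heat released by hot stream: Q = 11.7 × 1.09 × (502 − 112) = 4973.7 kJ/min
Energy balance on cold side (adiabatic exchanger): Q = ṁ_c·Cp_c·(T_c,out − T_c,in)
ṁ_c = 4973.7 / [0.850 × (56.6 − 23.6)] = 177.31 kg/min

ṁ_c = 177 kg/min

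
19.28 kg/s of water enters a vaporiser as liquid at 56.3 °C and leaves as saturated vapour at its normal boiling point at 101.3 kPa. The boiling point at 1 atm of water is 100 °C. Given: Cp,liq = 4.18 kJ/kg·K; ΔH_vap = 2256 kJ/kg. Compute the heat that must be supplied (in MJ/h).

liquid 56.3→100 °C: 182.67 kJ/kg
vaporisation at 100 °C: 2256 kJ/kg
Δh = 182.67 + 2256 = 2438.7 kJ/kg
Q = ṁ·Δh = 19.28 kg/s × 2438.7 kJ/kg = 47017 kJ/s
|Q| = 47017 kW = 169260 MJ/h

Q = 169000 MJ/h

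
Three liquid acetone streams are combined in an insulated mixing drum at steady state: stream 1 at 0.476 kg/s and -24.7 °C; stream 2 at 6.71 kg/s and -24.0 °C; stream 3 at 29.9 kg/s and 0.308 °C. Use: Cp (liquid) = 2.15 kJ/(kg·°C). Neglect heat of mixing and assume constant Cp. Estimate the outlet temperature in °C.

T_out = -4.41 °C

Energy balance with Q = 0: Σ ṁᵢCp,ᵢ(T_out − Tᵢ) = 0
T_out = Σ ṁᵢCp,ᵢTᵢ / Σ ṁᵢCp,ᵢ
      = -351.71 / 79.735 = -4.411 °C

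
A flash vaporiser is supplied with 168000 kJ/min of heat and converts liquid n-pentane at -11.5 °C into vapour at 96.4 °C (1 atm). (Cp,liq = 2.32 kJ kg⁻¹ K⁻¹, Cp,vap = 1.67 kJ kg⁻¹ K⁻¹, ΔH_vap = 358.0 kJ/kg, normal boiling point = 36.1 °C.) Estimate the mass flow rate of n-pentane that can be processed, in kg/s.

ṁ = 4.92 kg/s

Δh = 2.32×(36.1−-11.5) + 358.0 + 1.67×(96.4−36.1) = 569.13 kJ/kg
Q = 168000 kJ/min = 2800 kJ/s = 2800 kJ/s
ṁ = Q/Δh = 2800 / 569.13 = 4.9198 kg/s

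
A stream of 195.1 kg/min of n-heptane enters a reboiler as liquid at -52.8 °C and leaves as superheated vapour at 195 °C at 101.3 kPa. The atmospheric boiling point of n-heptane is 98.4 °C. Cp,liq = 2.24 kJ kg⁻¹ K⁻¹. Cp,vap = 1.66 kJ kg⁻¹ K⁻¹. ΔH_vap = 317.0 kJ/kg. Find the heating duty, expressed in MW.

liquid -52.8→98.4 °C: 338.69 kJ/kg
vaporisation at 98.4 °C: 317 kJ/kg
vapour 98.4→195 °C: 160.36 kJ/kg
Δh = 338.69 + 317 + 160.36 = 816.04 kJ/kg
Q = ṁ·Δh = 195.1 kg/min × 816.04 kJ/kg = 159210 kJ/min
|Q| = 2653.5 kW = 2.6535 MW

Q = 2.65 MW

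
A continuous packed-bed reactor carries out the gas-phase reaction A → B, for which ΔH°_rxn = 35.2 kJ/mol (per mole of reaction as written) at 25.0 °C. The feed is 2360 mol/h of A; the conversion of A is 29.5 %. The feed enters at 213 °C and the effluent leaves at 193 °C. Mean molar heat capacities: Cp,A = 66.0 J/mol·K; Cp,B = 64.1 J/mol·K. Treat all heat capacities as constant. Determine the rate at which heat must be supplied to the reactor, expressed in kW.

Q_in = 5.88 kW

Extent of reaction ξ = 0.295 × 2360 = 696.2 mol/h
Reaction term: ξ·ΔH°_rxn = 696.2 × 35.2 = 24506 kJ/h
Sensible, feed 213→25 °C: -29283 kJ/h
Outlet flows (mol/h): A 1663.8, B 696.2
Sensible, products 25→193 °C: 25945 kJ/h
Q = ΔH = 21169 kJ/h = 5.8802 kW
Heat supplied = 5.8802 kW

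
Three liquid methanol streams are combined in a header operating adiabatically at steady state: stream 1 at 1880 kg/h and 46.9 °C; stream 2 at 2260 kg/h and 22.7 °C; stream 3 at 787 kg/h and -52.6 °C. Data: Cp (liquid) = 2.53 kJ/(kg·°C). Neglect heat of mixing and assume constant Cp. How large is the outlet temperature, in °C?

Energy balance with Q = 0: Σ ṁᵢCp,ᵢ(T_out − Tᵢ) = 0
T_out = Σ ṁᵢCp,ᵢTᵢ / Σ ṁᵢCp,ᵢ
      = 248140 / 12465 = 19.906 °C

T_out = 19.9 °C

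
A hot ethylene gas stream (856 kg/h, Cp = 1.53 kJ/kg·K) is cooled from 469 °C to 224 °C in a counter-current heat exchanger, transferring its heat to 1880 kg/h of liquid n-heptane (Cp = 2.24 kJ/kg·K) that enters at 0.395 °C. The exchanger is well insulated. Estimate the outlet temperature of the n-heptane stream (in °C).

Heat released by hot stream: Q = 856 × 1.53 × (469 − 224) = 320870 kJ/h
Energy balance on cold side (adiabatic exchanger): Q = ṁ_c·Cp_c·(T_c,out − T_c,in)
T_c,out = 0.395 + 320870/(1880 × 2.24) = 76.59 °C

T_c,out = 76.6 °C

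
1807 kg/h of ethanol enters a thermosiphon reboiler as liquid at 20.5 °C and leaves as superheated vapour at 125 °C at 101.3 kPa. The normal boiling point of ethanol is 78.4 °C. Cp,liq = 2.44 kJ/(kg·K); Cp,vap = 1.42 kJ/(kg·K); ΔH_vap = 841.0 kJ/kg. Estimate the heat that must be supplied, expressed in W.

Q = 526000 W

liquid 20.5→78.4 °C: 141.28 kJ/kg
vaporisation at 78.4 °C: 841 kJ/kg
vapour 78.4→125 °C: 66.172 kJ/kg
Δh = 141.28 + 841 + 66.172 = 1048.4 kJ/kg
Q = ṁ·Δh = 1807 kg/h × 1048.4 kJ/kg = 1.8945e+06 kJ/h
|Q| = 526.26 kW = 526260 W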